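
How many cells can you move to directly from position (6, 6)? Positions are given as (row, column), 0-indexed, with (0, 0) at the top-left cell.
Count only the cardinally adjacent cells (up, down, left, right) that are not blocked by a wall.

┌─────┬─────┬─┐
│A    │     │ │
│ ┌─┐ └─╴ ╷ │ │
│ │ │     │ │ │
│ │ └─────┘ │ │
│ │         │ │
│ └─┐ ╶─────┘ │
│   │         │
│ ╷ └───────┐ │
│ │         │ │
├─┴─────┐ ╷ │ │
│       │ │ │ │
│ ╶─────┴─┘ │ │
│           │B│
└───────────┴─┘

Checking passable neighbors of (6, 6):
Neighbors: (5, 6)
Count: 1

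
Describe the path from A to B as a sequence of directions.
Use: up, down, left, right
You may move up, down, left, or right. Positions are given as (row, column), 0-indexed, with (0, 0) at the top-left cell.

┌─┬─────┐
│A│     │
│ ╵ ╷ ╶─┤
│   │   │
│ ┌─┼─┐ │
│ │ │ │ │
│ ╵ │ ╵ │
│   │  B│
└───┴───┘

Finding the path and converting it to directions:
Path through cells: (0,0) → (1,0) → (1,1) → (0,1) → (0,2) → (1,2) → (1,3) → (2,3) → (3,3)
Directions: down, right, up, right, down, right, down, down

Solution:

┌─┬─────┐
│A│↱ ↓  │
│ ╵ ╷ ╶─┤
│↳ ↑│↳ ↓│
│ ┌─┼─┐ │
│ │ │ │↓│
│ ╵ │ ╵ │
│   │  B│
└───┴───┘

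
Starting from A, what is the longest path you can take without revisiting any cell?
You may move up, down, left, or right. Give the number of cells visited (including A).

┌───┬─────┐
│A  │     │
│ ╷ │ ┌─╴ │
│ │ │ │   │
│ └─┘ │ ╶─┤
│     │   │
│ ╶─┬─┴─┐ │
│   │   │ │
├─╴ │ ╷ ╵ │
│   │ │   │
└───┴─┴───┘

Finding longest simple path using DFS:
Start: (0, 0)
Longest path visits 19 cells
Path: A → down → down → right → right → up → up → right → right → down → left → down → right → down → down → left → up → left → down

Solution:

┌───┬─────┐
│A  │↱ → ↓│
│ ╷ │ ┌─╴ │
│↓│ │↑│↓ ↲│
│ └─┘ │ ╶─┤
│↳ → ↑│↳ ↓│
│ ╶─┬─┴─┐ │
│   │↓ ↰│↓│
├─╴ │ ╷ ╵ │
│   │B│↑ ↲│
└───┴─┴───┘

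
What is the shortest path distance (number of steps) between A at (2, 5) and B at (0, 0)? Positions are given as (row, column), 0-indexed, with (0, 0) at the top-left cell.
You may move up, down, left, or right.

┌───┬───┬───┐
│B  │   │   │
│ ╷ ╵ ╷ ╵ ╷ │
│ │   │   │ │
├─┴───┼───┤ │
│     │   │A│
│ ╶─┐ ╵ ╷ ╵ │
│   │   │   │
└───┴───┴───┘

Finding path from (2, 5) to (0, 0):
Path: (2,5) → (1,5) → (0,5) → (0,4) → (1,4) → (1,3) → (0,3) → (0,2) → (1,2) → (1,1) → (0,1) → (0,0)
Distance: 11 steps

Solution:

┌───┬───┬───┐
│B ↰│↓ ↰│↓ ↰│
│ ╷ ╵ ╷ ╵ ╷ │
│ │↑ ↲│↑ ↲│↑│
├─┴───┼───┤ │
│     │   │A│
│ ╶─┐ ╵ ╷ ╵ │
│   │   │   │
└───┴───┴───┘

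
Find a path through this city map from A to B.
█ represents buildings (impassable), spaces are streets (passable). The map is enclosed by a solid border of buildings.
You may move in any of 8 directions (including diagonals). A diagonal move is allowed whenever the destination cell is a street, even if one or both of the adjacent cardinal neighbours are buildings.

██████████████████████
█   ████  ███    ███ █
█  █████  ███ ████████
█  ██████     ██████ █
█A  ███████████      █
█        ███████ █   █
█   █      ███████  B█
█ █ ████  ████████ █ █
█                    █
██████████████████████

Finding the shortest path from A to B:
Movement: 8-directional
Path length: 19 steps
Directions: right → right → down-right → right → right → right → down-right → down-right → down-right → right → right → right → right → right → right → right → up-right → up-right → right

Solution:

██████████████████████
█   ████  ███    ███ █
█  █████  ███ ████████
█  ██████     ██████ █
█A→↘███████████      █
█   →→→↘ ███████ █   █
█   █   ↘  ███████ →B█
█ █ ████ ↘████████↗█ █
█         →→→→→→→↗   █
██████████████████████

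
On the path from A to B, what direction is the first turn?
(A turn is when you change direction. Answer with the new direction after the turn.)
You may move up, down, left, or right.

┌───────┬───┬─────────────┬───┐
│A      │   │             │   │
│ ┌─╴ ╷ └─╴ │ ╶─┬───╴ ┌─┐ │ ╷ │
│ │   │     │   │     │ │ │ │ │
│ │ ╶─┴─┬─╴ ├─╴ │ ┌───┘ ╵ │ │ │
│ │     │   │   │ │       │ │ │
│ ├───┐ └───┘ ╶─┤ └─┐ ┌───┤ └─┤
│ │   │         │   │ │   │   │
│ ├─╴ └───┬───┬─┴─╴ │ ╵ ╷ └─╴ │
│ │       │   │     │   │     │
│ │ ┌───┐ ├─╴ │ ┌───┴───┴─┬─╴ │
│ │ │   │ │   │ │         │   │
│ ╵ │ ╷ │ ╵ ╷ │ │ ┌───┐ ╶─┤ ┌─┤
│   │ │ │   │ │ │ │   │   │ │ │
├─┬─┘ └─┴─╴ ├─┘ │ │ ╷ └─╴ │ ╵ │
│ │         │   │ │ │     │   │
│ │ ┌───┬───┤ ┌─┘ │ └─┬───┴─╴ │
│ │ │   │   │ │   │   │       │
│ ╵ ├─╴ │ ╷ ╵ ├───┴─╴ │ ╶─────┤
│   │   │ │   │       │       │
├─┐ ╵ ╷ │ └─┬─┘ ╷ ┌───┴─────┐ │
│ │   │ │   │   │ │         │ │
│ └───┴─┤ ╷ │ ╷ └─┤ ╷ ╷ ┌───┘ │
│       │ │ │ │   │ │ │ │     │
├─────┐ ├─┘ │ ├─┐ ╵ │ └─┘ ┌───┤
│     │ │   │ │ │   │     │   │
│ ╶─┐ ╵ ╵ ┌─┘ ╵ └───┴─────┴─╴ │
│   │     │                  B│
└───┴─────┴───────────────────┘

Directions: right, right, down, left, down, right, right, down, right, right, right, up, right, up, left, up, right, right, right, right, right, right, down, down, left, left, down, down, right, up, right, down, right, right, down, left, down, down, right, down, left, left, left, down, right, right, right, down, down, left, left, down, left, left, up, up, left, down, down, left, up, left, up, left, down, down, down, right, right, right, right, right, right, right, right
First turn direction: down

Solution:

┌───────┬───┬─────────────┬───┐
│A → ↓  │   │↱ → → → → → ↓│   │
│ ┌─╴ ╷ └─╴ │ ╶─┬───╴ ┌─┐ │ ╷ │
│ │↓ ↲│     │↑ ↰│     │ │↓│ │ │
│ │ ╶─┴─┬─╴ ├─╴ │ ┌───┘ ╵ │ │ │
│ │↳ → ↓│   │↱ ↑│ │  ↓ ← ↲│ │ │
│ ├───┐ └───┘ ╶─┤ └─┐ ┌───┤ └─┤
│ │   │↳ → → ↑  │   │↓│↱ ↓│   │
│ ├─╴ └───┬───┬─┴─╴ │ ╵ ╷ └─╴ │
│ │       │   │     │↳ ↑│↳ → ↓│
│ │ ┌───┐ ├─╴ │ ┌───┴───┴─┬─╴ │
│ │ │   │ │   │ │         │↓ ↲│
│ ╵ │ ╷ │ ╵ ╷ │ │ ┌───┐ ╶─┤ ┌─┤
│   │ │ │   │ │ │ │   │   │↓│ │
├─┬─┘ └─┴─╴ ├─┘ │ │ ╷ └─╴ │ ╵ │
│ │         │   │ │ │     │↳ ↓│
│ │ ┌───┬───┤ ┌─┘ │ └─┬───┴─╴ │
│ │ │   │   │ │   │   │↓ ← ← ↲│
│ ╵ ├─╴ │ ╷ ╵ ├───┴─╴ │ ╶─────┤
│   │   │ │   │       │↳ → → ↓│
├─┐ ╵ ╷ │ └─┬─┘ ╷ ┌───┴─────┐ │
│ │   │ │   │↓ ↰│ │↓ ↰      │↓│
│ └───┴─┤ ╷ │ ╷ └─┤ ╷ ╷ ┌───┘ │
│       │ │ │↓│↑ ↰│↓│↑│ │↓ ← ↲│
├─────┐ ├─┘ │ ├─┐ ╵ │ └─┘ ┌───┤
│     │ │   │↓│ │↑ ↲│↑ ← ↲│   │
│ ╶─┐ ╵ ╵ ┌─┘ ╵ └───┴─────┴─╴ │
│   │     │  ↳ → → → → → → → B│
└───┴─────┴───────────────────┘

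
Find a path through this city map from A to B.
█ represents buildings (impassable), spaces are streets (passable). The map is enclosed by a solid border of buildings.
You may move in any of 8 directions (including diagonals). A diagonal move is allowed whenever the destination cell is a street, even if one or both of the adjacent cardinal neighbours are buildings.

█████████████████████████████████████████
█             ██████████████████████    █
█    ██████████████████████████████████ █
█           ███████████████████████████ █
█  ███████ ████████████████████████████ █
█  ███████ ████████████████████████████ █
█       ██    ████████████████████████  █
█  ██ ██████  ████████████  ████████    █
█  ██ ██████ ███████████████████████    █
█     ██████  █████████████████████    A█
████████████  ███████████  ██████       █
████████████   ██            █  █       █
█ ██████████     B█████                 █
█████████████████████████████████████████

Finding the shortest path from A to B:
Movement: 8-directional
Path length: 22 steps
Directions: left → left → left → left → down-left → down-left → down-left → left → left → left → left → left → left → left → left → left → up-left → left → left → left → left → down-left

Solution:

█████████████████████████████████████████
█             ██████████████████████    █
█    ██████████████████████████████████ █
█           ███████████████████████████ █
█  ███████ ████████████████████████████ █
█  ███████ ████████████████████████████ █
█       ██    ████████████████████████  █
█  ██ ██████  ████████████  ████████    █
█  ██ ██████ ███████████████████████    █
█     ██████  █████████████████████↙←←←A█
████████████  ███████████  ██████ ↙     █
████████████   ██ ↙←←←←      █  █↙      █
█ ██████████     B█████↖←←←←←←←←←       █
█████████████████████████████████████████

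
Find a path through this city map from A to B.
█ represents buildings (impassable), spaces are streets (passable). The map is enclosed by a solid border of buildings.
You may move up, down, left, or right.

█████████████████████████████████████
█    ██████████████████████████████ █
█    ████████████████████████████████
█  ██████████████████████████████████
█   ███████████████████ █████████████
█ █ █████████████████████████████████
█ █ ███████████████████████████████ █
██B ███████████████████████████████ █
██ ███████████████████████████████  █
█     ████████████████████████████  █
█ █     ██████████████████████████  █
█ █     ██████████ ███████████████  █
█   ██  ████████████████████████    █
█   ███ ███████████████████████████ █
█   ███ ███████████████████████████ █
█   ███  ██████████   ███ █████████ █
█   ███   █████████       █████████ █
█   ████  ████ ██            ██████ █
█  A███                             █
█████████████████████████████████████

Finding the shortest path from A to B:
Movement: cardinal only
Path length: 12 steps
Directions: up → up → up → up → up → up → up → up → up → left → up → up

Solution:

█████████████████████████████████████
█    ██████████████████████████████ █
█    ████████████████████████████████
█  ██████████████████████████████████
█   ███████████████████ █████████████
█ █ █████████████████████████████████
█ █ ███████████████████████████████ █
██B ███████████████████████████████ █
██↑███████████████████████████████  █
█ ↑↰  ████████████████████████████  █
█ █↑    ██████████████████████████  █
█ █↑    ██████████ ███████████████  █
█  ↑██  ████████████████████████    █
█  ↑███ ███████████████████████████ █
█  ↑███ ███████████████████████████ █
█  ↑███  ██████████   ███ █████████ █
█  ↑███   █████████       █████████ █
█  ↑████  ████ ██            ██████ █
█  A███                             █
█████████████████████████████████████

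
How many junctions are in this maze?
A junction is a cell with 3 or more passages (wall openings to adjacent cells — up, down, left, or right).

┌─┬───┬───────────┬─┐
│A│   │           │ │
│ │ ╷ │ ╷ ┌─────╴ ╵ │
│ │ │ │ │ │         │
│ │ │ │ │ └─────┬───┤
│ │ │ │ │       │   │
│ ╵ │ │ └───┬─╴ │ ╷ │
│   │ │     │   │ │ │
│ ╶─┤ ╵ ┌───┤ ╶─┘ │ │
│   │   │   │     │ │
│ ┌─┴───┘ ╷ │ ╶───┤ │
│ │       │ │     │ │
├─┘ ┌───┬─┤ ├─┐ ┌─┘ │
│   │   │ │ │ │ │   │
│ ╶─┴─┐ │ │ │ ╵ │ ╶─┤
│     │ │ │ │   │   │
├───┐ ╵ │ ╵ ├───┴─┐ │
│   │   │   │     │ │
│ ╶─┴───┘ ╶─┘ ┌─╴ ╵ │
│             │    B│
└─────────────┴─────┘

Checking each cell for number of passages:

Junctions found (3+ passages):
  (0, 4): 3 passages
  (1, 8): 3 passages
  (3, 0): 3 passages
  (3, 3): 3 passages
  (4, 0): 3 passages
  (4, 6): 3 passages
  (5, 7): 3 passages
  (8, 4): 3 passages
  (9, 4): 3 passages
  (9, 8): 3 passages
Total junctions: 10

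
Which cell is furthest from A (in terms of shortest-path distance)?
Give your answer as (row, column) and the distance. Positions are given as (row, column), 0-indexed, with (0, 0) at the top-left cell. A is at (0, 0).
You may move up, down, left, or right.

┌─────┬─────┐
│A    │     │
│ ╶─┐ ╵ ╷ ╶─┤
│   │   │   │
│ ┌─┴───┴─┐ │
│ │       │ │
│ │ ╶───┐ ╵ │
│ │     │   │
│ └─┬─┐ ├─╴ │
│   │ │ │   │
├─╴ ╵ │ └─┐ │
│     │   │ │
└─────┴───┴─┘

Computing BFS distances from A to all cells:
Furthest cell: (5, 4)
Distance: 21 steps

Path from A to the furthest cell:

┌─────┬─────┐
│A → ↓│↱ ↓  │
│ ╶─┐ ╵ ╷ ╶─┤
│   │↳ ↑│↳ ↓│
│ ┌─┴───┴─┐ │
│ │↓ ← ← ↰│↓│
│ │ ╶───┐ ╵ │
│ │↳ → ↓│↑ ↲│
│ └─┬─┐ ├─╴ │
│   │ │↓│   │
├─╴ ╵ │ └─┐ │
│     │↳ B│ │
└─────┴───┴─┘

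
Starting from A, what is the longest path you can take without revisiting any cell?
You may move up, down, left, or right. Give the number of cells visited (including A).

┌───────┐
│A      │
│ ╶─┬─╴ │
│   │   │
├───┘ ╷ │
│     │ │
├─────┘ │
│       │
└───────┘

Finding longest simple path using DFS:
Start: (0, 0)
Longest path visits 10 cells
Path: A → right → right → right → down → down → down → left → left → left

Solution:

┌───────┐
│A → → ↓│
│ ╶─┬─╴ │
│   │  ↓│
├───┘ ╷ │
│     │↓│
├─────┘ │
│B ← ← ↲│
└───────┘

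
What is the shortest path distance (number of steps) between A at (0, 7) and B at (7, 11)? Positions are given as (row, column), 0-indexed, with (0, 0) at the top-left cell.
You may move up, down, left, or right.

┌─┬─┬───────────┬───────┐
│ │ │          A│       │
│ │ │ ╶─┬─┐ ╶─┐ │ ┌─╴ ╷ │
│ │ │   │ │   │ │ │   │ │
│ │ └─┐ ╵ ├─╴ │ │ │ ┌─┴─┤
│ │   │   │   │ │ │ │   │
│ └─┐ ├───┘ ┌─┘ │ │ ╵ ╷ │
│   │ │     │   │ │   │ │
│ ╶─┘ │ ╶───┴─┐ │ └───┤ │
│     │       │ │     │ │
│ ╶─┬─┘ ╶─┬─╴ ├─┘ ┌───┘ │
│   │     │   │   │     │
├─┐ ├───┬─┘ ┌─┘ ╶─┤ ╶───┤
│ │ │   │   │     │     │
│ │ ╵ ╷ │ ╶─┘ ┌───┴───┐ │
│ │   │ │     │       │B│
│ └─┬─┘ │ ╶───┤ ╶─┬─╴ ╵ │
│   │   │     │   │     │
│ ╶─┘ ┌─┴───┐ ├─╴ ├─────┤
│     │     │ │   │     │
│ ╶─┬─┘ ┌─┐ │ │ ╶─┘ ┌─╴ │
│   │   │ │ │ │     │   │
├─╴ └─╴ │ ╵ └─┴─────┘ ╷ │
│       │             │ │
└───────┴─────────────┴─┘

Finding path from (0, 7) to (7, 11):
Path: (0,7) → (0,6) → (0,5) → (1,5) → (1,6) → (2,6) → (2,5) → (3,5) → (3,4) → (3,3) → (4,3) → (4,4) → (4,5) → (4,6) → (5,6) → (5,5) → (6,5) → (6,4) → (7,4) → (7,5) → (7,6) → (6,6) → (6,7) → (5,7) → (5,8) → (4,8) → (3,8) → (2,8) → (1,8) → (0,8) → (0,9) → (0,10) → (1,10) → (1,9) → (2,9) → (3,9) → (3,10) → (2,10) → (2,11) → (3,11) → (4,11) → (5,11) → (5,10) → (5,9) → (6,9) → (6,10) → (6,11) → (7,11)
Distance: 47 steps

Solution:

┌─┬─┬───────────┬───────┐
│ │ │      ↓ ← A│↱ → ↓  │
│ │ │ ╶─┬─┐ ╶─┐ │ ┌─╴ ╷ │
│ │ │   │ │↳ ↓│ │↑│↓ ↲│ │
│ │ └─┐ ╵ ├─╴ │ │ │ ┌─┴─┤
│ │   │   │↓ ↲│ │↑│↓│↱ ↓│
│ └─┐ ├───┘ ┌─┘ │ │ ╵ ╷ │
│   │ │↓ ← ↲│   │↑│↳ ↑│↓│
│ ╶─┘ │ ╶───┴─┐ │ └───┤ │
│     │↳ → → ↓│ │↑    │↓│
│ ╶─┬─┘ ╶─┬─╴ ├─┘ ┌───┘ │
│   │     │↓ ↲│↱ ↑│↓ ← ↲│
├─┐ ├───┬─┘ ┌─┘ ╶─┤ ╶───┤
│ │ │   │↓ ↲│↱ ↑  │↳ → ↓│
│ │ ╵ ╷ │ ╶─┘ ┌───┴───┐ │
│ │   │ │↳ → ↑│       │B│
│ └─┬─┘ │ ╶───┤ ╶─┬─╴ ╵ │
│   │   │     │   │     │
│ ╶─┘ ┌─┴───┐ ├─╴ ├─────┤
│     │     │ │   │     │
│ ╶─┬─┘ ┌─┐ │ │ ╶─┘ ┌─╴ │
│   │   │ │ │ │     │   │
├─╴ └─╴ │ ╵ └─┴─────┘ ╷ │
│       │             │ │
└───────┴─────────────┴─┘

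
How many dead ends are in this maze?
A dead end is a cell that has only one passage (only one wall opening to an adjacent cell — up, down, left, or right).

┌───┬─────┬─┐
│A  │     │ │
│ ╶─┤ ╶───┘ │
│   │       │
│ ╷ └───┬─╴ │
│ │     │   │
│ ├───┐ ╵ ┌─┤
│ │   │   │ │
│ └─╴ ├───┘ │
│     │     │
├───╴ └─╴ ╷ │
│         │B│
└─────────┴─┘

Checking each cell for number of passages:

Dead ends found at positions:
  (0, 1)
  (0, 4)
  (0, 5)
  (3, 1)
  (3, 5)
  (4, 3)
  (5, 0)
  (5, 5)
Total dead ends: 8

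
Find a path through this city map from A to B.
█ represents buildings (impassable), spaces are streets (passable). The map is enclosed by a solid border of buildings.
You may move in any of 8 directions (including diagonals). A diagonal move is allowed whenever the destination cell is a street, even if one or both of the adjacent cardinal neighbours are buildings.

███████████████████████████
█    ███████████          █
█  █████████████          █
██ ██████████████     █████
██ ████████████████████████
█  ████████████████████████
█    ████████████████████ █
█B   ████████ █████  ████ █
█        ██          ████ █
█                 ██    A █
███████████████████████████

Finding the shortest path from A to B:
Movement: 8-directional
Path length: 23 steps
Directions: left → left → left → left → up-left → left → left → left → left → left → left → left → left → down-left → left → left → left → left → left → left → left → up-left → up-left

Solution:

███████████████████████████
█    ███████████          █
█  █████████████          █
██ ██████████████     █████
██ ████████████████████████
█  ████████████████████████
█    ████████████████████ █
█B   ████████ █████  ████ █
█ ↖      ██↙←←←←←←←← ████ █
█  ↖←←←←←←←       ██↖←←←A █
███████████████████████████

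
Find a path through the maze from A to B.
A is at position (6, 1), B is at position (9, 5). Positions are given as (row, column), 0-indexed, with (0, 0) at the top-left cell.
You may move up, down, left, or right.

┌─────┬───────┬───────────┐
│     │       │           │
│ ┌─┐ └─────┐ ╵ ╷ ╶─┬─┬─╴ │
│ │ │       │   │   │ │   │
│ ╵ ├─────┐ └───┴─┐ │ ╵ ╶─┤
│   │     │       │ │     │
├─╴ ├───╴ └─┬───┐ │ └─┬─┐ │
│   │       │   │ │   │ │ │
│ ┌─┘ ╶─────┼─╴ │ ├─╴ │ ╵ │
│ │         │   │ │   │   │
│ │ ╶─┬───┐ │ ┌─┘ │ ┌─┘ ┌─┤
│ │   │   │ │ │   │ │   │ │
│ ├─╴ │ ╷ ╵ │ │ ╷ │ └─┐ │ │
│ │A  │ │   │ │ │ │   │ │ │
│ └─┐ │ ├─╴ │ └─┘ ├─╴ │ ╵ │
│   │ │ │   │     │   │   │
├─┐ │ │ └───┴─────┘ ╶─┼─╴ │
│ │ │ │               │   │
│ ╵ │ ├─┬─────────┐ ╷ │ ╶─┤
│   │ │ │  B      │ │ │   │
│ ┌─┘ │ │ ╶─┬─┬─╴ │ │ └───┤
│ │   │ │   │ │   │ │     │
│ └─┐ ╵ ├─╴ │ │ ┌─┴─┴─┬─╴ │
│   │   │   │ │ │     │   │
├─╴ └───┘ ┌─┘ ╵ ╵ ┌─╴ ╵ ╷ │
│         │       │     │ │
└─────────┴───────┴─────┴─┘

Finding the shortest path from (6, 1) to (9, 5):
Path length: 43 steps
Directions: right → up → left → up → right → right → right → right → down → down → left → up → left → down → down → down → right → right → right → right → right → right → right → down → down → right → right → down → left → down → left → up → left → left → down → left → up → up → right → up → left → left → left

Solution:

┌─────┬───────┬───────────┐
│     │       │           │
│ ┌─┐ └─────┐ ╵ ╷ ╶─┬─┬─╴ │
│ │ │       │   │   │ │   │
│ ╵ ├─────┐ └───┴─┐ │ ╵ ╶─┤
│   │     │       │ │     │
├─╴ ├───╴ └─┬───┐ │ └─┬─┐ │
│   │       │   │ │   │ │ │
│ ┌─┘ ╶─────┼─╴ │ ├─╴ │ ╵ │
│ │↱ → → → ↓│   │ │   │   │
│ │ ╶─┬───┐ │ ┌─┘ │ ┌─┘ ┌─┤
│ │↑ ↰│↓ ↰│↓│ │   │ │   │ │
│ ├─╴ │ ╷ ╵ │ │ ╷ │ └─┐ │ │
│ │A ↑│↓│↑ ↲│ │ │ │   │ │ │
│ └─┐ │ ├─╴ │ └─┘ ├─╴ │ ╵ │
│   │ │↓│   │     │   │   │
├─┐ │ │ └───┴─────┘ ╶─┼─╴ │
│ │ │ │↳ → → → → → → ↓│   │
│ ╵ │ ├─┬─────────┐ ╷ │ ╶─┤
│   │ │ │  B ← ← ↰│ │↓│   │
│ ┌─┘ │ │ ╶─┬─┬─╴ │ │ └───┤
│ │   │ │   │ │↱ ↑│ │↳ → ↓│
│ └─┐ ╵ ├─╴ │ │ ┌─┴─┴─┬─╴ │
│   │   │   │ │↑│↓ ← ↰│↓ ↲│
├─╴ └───┘ ┌─┘ ╵ ╵ ┌─╴ ╵ ╷ │
│         │    ↑ ↲│  ↑ ↲│ │
└─────────┴───────┴─────┴─┘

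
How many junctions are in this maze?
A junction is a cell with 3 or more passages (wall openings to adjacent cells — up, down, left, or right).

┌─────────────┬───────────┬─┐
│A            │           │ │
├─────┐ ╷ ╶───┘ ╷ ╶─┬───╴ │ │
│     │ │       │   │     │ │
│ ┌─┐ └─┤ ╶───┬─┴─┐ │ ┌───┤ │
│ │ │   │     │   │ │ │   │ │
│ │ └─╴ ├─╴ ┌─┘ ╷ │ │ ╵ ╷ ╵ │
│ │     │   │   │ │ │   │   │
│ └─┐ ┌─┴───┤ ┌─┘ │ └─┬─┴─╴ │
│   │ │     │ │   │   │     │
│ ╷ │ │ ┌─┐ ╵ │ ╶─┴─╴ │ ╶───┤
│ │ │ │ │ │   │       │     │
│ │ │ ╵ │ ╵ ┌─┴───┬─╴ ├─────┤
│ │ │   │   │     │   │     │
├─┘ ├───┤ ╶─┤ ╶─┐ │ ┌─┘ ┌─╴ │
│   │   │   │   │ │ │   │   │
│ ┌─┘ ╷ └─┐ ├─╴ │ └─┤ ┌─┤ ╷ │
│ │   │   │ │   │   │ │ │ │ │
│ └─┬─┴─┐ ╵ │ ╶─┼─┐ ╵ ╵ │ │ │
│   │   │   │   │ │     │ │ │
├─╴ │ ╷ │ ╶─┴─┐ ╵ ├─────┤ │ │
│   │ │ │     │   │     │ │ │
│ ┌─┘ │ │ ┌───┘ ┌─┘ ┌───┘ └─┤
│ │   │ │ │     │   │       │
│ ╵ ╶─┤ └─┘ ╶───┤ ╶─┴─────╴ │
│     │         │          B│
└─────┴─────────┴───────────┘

Checking each cell for number of passages:

Junctions found (3+ passages):
  (0, 3): 3 passages
  (0, 4): 3 passages
  (0, 8): 3 passages
  (1, 4): 3 passages
  (2, 5): 3 passages
  (3, 2): 3 passages
  (3, 13): 3 passages
  (4, 0): 3 passages
  (5, 5): 3 passages
  (5, 10): 3 passages
  (6, 4): 3 passages
  (7, 13): 3 passages
  (9, 4): 3 passages
  (9, 10): 3 passages
  (10, 4): 3 passages
  (10, 7): 3 passages
  (11, 12): 3 passages
  (12, 1): 3 passages
  (12, 5): 3 passages
Total junctions: 19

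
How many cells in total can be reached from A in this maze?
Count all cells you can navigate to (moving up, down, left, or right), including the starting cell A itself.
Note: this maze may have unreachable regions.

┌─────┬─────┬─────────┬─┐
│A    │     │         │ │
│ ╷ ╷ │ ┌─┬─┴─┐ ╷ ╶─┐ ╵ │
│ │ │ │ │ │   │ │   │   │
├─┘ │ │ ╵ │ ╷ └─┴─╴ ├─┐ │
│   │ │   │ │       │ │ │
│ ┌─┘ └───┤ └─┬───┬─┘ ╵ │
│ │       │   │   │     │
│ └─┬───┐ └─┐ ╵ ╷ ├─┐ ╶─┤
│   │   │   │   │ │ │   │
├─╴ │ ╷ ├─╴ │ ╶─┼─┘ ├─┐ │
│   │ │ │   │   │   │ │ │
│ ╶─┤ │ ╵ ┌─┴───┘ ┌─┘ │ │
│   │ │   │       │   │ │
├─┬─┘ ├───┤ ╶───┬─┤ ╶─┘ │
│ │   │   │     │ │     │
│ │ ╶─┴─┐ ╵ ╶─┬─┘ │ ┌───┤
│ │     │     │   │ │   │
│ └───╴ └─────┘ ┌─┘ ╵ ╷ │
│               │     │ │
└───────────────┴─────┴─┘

Using BFS/flood-fill to find all reachable cells from A:
Maze size: 10 × 12 = 120 total cells
71 cell(s) are walled off and cannot be reached from A.
Reachable cells: 49

Reachable region (· marks reachable cells):

┌─────┬─────┬─────────┬─┐
│A · ·│     │         │ │
│ ╷ ╷ │ ┌─┬─┴─┐ ╷ ╶─┐ ╵ │
│·│·│·│ │ │   │ │   │   │
├─┘ │ │ ╵ │ ╷ └─┴─╴ ├─┐ │
│· ·│·│   │ │       │ │ │
│ ┌─┘ └───┤ └─┬───┬─┘ ╵ │
│·│· · · ·│   │   │     │
│ └─┬───┐ └─┐ ╵ ╷ ├─┐ ╶─┤
│· ·│· ·│· ·│   │ │ │   │
├─╴ │ ╷ ├─╴ │ ╶─┼─┘ ├─┐ │
│· ·│·│·│· ·│   │   │ │ │
│ ╶─┤ │ ╵ ┌─┴───┘ ┌─┘ │ │
│· ·│·│· ·│       │   │ │
├─┬─┘ ├───┤ ╶───┬─┤ ╶─┘ │
│·│· ·│   │     │·│     │
│ │ ╶─┴─┐ ╵ ╶─┬─┘ │ ┌───┤
│·│· · ·│     │· ·│ │   │
│ └───╴ └─────┘ ┌─┘ ╵ ╷ │
│· · · · · · · ·│     │ │
└───────────────┴─────┴─┘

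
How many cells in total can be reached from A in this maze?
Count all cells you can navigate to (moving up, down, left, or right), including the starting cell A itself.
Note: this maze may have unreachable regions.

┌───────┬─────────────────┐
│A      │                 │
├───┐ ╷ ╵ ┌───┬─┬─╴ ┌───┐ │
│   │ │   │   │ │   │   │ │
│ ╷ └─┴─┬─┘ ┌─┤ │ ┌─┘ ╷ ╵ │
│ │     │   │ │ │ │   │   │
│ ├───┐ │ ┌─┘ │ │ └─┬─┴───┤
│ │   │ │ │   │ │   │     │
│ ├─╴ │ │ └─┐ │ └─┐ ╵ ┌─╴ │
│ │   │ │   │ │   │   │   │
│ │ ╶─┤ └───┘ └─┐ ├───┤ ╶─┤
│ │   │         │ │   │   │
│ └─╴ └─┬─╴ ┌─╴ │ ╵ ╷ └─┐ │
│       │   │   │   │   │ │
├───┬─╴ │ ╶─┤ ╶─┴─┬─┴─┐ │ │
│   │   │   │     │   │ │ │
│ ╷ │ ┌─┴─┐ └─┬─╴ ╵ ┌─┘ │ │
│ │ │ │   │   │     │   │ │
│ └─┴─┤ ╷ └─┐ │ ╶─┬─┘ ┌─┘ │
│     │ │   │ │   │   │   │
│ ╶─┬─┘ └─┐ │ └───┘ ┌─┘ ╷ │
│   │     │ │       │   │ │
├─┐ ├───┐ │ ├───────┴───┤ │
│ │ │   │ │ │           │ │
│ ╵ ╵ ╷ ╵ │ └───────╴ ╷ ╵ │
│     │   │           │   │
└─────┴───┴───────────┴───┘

Using BFS/flood-fill to find all reachable cells from A:
Maze size: 13 × 13 = 169 total cells
80 cell(s) are walled off and cannot be reached from A.
Reachable cells: 89

Reachable region (· marks reachable cells):

┌───────┬─────────────────┐
│A · · ·│· · · · · · · · ·│
├───┐ ╷ ╵ ┌───┬─┬─╴ ┌───┐ │
│   │·│· ·│   │ │· ·│· ·│·│
│ ╷ └─┴─┬─┘ ┌─┤ │ ┌─┘ ╷ ╵ │
│ │     │   │ │ │·│· ·│· ·│
│ ├───┐ │ ┌─┘ │ │ └─┬─┴───┤
│ │   │ │ │   │ │· ·│· · ·│
│ ├─╴ │ │ └─┐ │ └─┐ ╵ ┌─╴ │
│ │   │ │   │ │   │· ·│· ·│
│ │ ╶─┤ └───┘ └─┐ ├───┤ ╶─┤
│ │   │         │ │   │· ·│
│ └─╴ └─┬─╴ ┌─╴ │ ╵ ╷ └─┐ │
│       │   │   │   │   │·│
├───┬─╴ │ ╶─┤ ╶─┴─┬─┴─┐ │ │
│· ·│   │   │     │   │ │·│
│ ╷ │ ┌─┴─┐ └─┬─╴ ╵ ┌─┘ │ │
│·│·│ │· ·│   │     │   │·│
│ └─┴─┤ ╷ └─┐ │ ╶─┬─┘ ┌─┘ │
│· · ·│·│· ·│ │   │   │· ·│
│ ╶─┬─┘ └─┐ │ └───┘ ┌─┘ ╷ │
│· ·│· · ·│·│       │· ·│·│
├─┐ ├───┐ │ ├───────┴───┤ │
│·│·│· ·│·│·│· · · · · ·│·│
│ ╵ ╵ ╷ ╵ │ └───────╴ ╷ ╵ │
│· · ·│· ·│· · · · · ·│· ·│
└─────┴───┴───────────┴───┘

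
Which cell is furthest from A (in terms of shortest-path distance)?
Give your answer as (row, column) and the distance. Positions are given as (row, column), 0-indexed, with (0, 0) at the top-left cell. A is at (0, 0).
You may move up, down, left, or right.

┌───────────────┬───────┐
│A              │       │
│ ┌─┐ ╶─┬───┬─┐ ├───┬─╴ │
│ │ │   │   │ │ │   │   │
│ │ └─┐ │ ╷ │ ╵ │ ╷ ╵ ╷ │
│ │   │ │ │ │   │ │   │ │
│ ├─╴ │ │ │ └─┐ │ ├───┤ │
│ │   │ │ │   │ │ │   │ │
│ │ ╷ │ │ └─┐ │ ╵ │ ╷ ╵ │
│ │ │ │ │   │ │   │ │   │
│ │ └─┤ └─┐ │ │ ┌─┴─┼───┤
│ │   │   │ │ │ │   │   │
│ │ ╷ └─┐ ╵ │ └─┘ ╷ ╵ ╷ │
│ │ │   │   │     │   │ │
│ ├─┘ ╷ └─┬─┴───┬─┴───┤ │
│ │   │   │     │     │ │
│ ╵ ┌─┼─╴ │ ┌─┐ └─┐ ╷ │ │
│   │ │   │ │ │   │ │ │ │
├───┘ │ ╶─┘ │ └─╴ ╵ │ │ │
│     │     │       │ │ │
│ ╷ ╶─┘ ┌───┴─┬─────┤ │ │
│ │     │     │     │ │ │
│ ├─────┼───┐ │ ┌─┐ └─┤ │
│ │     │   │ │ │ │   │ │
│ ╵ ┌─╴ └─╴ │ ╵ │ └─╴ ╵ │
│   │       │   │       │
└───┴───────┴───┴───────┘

Computing BFS distances from A to all cells:
Furthest cell: (10, 4)
Distance: 52 steps

Path from A to the furthest cell:

┌───────────────┬───────┐
│A → ↓          │       │
│ ┌─┐ ╶─┬───┬─┐ ├───┬─╴ │
│ │ │↳ ↓│↱ ↓│ │ │   │   │
│ │ └─┐ │ ╷ │ ╵ │ ╷ ╵ ╷ │
│ │   │↓│↑│↓│   │ │   │ │
│ ├─╴ │ │ │ └─┐ │ ├───┤ │
│ │   │↓│↑│↳ ↓│ │ │   │ │
│ │ ╷ │ │ └─┐ │ ╵ │ ╷ ╵ │
│ │ │ │↓│↑ ↰│↓│   │ │   │
│ │ └─┤ └─┐ │ │ ┌─┴─┼───┤
│ │   │↳ ↓│↑│↓│ │↱ ↓│↱ ↓│
│ │ ╷ └─┐ ╵ │ └─┘ ╷ ╵ ╷ │
│ │ │   │↳ ↑│↳ → ↑│↳ ↑│↓│
│ ├─┘ ╷ └─┬─┴───┬─┴───┤ │
│ │   │   │     │     │↓│
│ ╵ ┌─┼─╴ │ ┌─┐ └─┐ ╷ │ │
│   │ │   │ │ │   │ │ │↓│
├───┘ │ ╶─┘ │ └─╴ ╵ │ │ │
│     │     │       │ │↓│
│ ╷ ╶─┘ ┌───┴─┬─────┤ │ │
│ │     │B ← ↰│↓ ← ↰│ │↓│
│ ├─────┼───┐ │ ┌─┐ └─┤ │
│ │     │   │↑│↓│ │↑ ↰│↓│
│ ╵ ┌─╴ └─╴ │ ╵ │ └─╴ ╵ │
│   │       │↑ ↲│    ↑ ↲│
└───┴───────┴───┴───────┘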